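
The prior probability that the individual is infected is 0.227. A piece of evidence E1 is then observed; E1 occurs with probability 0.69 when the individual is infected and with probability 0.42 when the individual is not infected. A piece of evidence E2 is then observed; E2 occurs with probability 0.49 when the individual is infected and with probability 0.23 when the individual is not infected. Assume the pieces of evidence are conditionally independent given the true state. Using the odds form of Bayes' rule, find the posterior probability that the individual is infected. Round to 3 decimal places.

Prior odds = 0.227/(1−0.227) = 0.29366.
Likelihood ratio for E1 = 0.69/0.42 = 1.6429.
Likelihood ratio for E2 = 0.49/0.23 = 2.1304.
Posterior odds = prior odds × LR₁ × LR₂ = 1.0278.
Posterior probability = odds/(1+odds) = 1.0278/2.0278 = 0.507.

Posterior probability ≈ 0.507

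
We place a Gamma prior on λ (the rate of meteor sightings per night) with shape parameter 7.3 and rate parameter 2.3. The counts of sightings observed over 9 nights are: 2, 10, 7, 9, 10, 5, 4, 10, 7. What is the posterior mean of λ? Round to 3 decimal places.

Total count ∑xᵢ = 64 over n = 9 nights.
Gamma is conjugate to the Poisson likelihood: posterior is Gamma(shape = 7.3+64 = 71.3, rate = 2.3+9 = 11.3).
E[λ | data] = 71.3/11.3 = 6.310.

Posterior mean ≈ 6.310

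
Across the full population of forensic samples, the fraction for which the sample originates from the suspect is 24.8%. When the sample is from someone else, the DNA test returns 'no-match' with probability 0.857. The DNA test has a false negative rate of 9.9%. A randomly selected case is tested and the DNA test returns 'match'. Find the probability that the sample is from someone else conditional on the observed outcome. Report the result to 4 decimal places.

Let H be the event that the sample originates from the suspect. P(H) = 0.248, so P(¬H) = 0.752. With E the 'match' result, P(E|H) = 0.901 and P(E|¬H) = 0.143.
P(E) = 0.901·0.248 + 0.143·0.752 = 0.22345 + 0.10754 = 0.33098.
By Bayes' theorem, P(H|E) = 0.22345 / 0.33098 = 0.6751. Hence P(¬H|E) = 1 − 0.6751 = 0.3249.

P(¬H | E) ≈ 0.3249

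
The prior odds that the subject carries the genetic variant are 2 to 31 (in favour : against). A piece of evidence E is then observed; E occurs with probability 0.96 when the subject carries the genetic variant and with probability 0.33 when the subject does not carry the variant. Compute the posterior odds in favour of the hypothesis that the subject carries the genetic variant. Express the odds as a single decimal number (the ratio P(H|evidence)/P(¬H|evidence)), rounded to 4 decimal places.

Posterior odds ≈ 0.1877

Prior odds = 2/31 = 0.064516.
Likelihood ratio for E = 0.96/0.33 = 2.9091.
Posterior odds = prior odds × LR = 0.18768.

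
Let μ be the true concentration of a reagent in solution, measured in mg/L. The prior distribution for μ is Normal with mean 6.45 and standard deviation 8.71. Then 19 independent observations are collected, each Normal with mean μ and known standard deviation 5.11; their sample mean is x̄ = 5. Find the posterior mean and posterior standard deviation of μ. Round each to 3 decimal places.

Posterior mean ≈ 5.026; posterior SD ≈ 1.162

Prior precision 1/τ₀² = 1/8.71² = 0.0131815; data precision n/σ² = 19/5.11² = 0.727632.
Posterior precision = 0.0131815 + 0.727632 = 0.740813, giving posterior SD = 1/√0.740813 = 1.162.
Posterior mean = (0.0131815·6.45 + 0.727632·5) / 0.740813 = 5.026.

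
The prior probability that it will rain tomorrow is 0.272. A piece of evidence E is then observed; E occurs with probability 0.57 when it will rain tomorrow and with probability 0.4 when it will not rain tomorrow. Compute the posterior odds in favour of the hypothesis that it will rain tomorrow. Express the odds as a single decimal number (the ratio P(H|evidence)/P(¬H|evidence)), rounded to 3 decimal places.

Prior odds = 0.272/(1−0.272) = 0.37363.
Likelihood ratio for E = 0.57/0.4 = 1.4250.
Posterior odds = prior odds × LR = 0.53242.

Posterior odds ≈ 0.532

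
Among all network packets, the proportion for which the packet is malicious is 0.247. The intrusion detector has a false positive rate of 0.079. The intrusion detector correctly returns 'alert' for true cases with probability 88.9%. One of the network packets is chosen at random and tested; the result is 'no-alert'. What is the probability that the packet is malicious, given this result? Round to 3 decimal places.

Write H for 'the packet is malicious'. Prior odds H:¬H = 0.247/0.753 = 0.32802. For the 'no-alert' outcome, the likelihood ratio is 0.111/0.921 = 0.12052.
Posterior odds = 0.32802 × 0.12052 = 0.039534, so P(H|E) = 0.039534/(1+0.039534) = 0.038.

P(H | E) ≈ 0.038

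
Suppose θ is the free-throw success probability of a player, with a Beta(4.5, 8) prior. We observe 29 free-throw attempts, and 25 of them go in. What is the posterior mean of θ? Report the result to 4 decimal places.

The binomial likelihood is conjugate to the Beta prior: with 25 successes and 4 failures, the posterior is Beta(4.5+25, 8+4) = Beta(29.5, 12).
Posterior mean = α/(α+β) = 29.5/41.5 = 0.7108.

Posterior mean ≈ 0.7108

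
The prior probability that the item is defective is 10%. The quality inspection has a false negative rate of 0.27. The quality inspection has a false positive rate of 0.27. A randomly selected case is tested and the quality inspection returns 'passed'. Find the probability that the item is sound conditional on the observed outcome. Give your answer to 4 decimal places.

Write H for 'the item is defective'. Prior odds H:¬H = 0.1/0.9 = 0.11111. For the 'passed' outcome, the likelihood ratio is 0.27/0.73 = 0.36986.
Posterior odds = 0.11111 × 0.36986 = 0.041096, so P(H|E) = 0.041096/(1+0.041096) = 0.0395. Then P(¬H|E) = 1 − 0.0395 = 0.9605.

P(¬H | E) ≈ 0.9605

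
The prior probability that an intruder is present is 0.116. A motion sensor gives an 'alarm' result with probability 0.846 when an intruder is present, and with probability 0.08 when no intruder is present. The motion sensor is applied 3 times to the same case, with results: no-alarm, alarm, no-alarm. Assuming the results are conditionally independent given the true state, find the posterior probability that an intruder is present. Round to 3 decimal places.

Posterior P(H) ≈ 0.037

Let H be the event that an intruder is present; start with P(H) = 0.116. P('alarm'|H) = 0.846, P('alarm'|¬H) = 0.08.
Update on result 1 ('no-alarm'): P(H) ← 0.154·0.1160 / (0.154·0.1160 + 0.92·0.8840) = 0.017864/0.83114 = 0.0215.
Update on result 2 ('alarm'): P(H) ← 0.846·0.0215 / (0.846·0.0215 + 0.08·0.9785) = 0.018183/0.096464 = 0.1885.
Update on result 3 ('no-alarm'): P(H) ← 0.154·0.1885 / (0.154·0.1885 + 0.92·0.8115) = 0.029029/0.77561 = 0.0374.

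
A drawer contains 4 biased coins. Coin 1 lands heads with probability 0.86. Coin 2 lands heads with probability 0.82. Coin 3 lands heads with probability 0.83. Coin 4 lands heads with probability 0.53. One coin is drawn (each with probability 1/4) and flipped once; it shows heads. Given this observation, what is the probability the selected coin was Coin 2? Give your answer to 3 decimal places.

Posterior probability ≈ 0.270

P(heads|C1) = 0.86; P(heads|C2) = 0.82; P(heads|C3) = 0.83; P(heads|C4) = 0.53.
Prior × likelihood for each source: 0.25·0.86=0.2150, 0.25·0.82=0.2050, 0.25·0.83=0.2075, 0.25·0.53=0.1325. Summing gives P(heads) = 0.76000.
P(Coin 2 | heads) = 0.2050 / 0.76000 = 0.270.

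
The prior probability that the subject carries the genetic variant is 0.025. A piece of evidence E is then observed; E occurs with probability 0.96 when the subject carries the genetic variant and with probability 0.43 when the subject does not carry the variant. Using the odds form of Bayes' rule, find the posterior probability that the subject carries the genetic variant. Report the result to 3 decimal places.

Posterior probability ≈ 0.054

Prior odds = 0.025/(1−0.025) = 0.025641.
Likelihood ratio for E = 0.96/0.43 = 2.2326.
Posterior odds = prior odds × LR = 0.057245.
Posterior probability = odds/(1+odds) = 0.057245/1.0572 = 0.054.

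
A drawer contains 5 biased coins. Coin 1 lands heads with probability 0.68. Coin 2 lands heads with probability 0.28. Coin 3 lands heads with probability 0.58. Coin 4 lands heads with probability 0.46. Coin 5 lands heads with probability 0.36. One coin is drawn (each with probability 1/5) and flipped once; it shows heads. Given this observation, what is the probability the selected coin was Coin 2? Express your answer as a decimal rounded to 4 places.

P(heads|C1) = 0.68; P(heads|C2) = 0.28; P(heads|C3) = 0.58; P(heads|C4) = 0.46; P(heads|C5) = 0.36.
Prior × likelihood for each source: 0.2·0.68=0.1360, 0.2·0.28=0.05600, 0.2·0.58=0.1160, 0.2·0.46=0.09200, 0.2·0.36=0.07200. Summing gives P(heads) = 0.47200.
P(Coin 2 | heads) = 0.05600 / 0.47200 = 0.1186.

Posterior probability ≈ 0.1186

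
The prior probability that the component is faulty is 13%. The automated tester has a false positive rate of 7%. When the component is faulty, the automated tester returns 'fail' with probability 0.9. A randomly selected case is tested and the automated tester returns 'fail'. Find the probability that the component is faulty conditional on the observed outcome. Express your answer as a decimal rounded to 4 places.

P(H | E) ≈ 0.6577

Let H be the event that the component is faulty. P(H) = 0.13, so P(¬H) = 0.87. With E the 'fail' result, P(E|H) = 0.9 and P(E|¬H) = 0.07.
P(E) = 0.9·0.13 + 0.07·0.87 = 0.11700 + 0.060900 = 0.17790.
By Bayes' theorem, P(H|E) = 0.11700 / 0.17790 = 0.6577.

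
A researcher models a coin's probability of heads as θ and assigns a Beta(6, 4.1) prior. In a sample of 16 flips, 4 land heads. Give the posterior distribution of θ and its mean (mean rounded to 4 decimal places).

Posterior: Beta(10, 16.1); mean ≈ 0.3831

The binomial likelihood is conjugate to the Beta prior: with 4 successes and 12 failures, the posterior is Beta(6+4, 4.1+12) = Beta(10, 16.1).
Posterior mean = α/(α+β) = 10/26.1 = 0.3831.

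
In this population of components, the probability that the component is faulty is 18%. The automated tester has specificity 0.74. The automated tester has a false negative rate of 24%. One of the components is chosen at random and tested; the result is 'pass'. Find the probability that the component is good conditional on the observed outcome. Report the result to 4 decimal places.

P(¬H | E) ≈ 0.9335

Let H be the event that the component is faulty. P(H) = 0.18, so P(¬H) = 0.82. With E the 'pass' result, P(E|H) = 0.24 and P(E|¬H) = 0.74.
P(E) = 0.24·0.18 + 0.74·0.82 = 0.043200 + 0.60680 = 0.65000.
By Bayes' theorem, P(H|E) = 0.043200 / 0.65000 = 0.0665. Hence P(¬H|E) = 1 − 0.0665 = 0.9335.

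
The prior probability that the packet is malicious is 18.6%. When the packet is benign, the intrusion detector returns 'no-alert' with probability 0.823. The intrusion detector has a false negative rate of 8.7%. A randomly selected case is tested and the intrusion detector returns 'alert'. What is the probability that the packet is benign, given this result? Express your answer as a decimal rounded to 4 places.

P(¬H | E) ≈ 0.4590

Let H be the event that the packet is malicious. P(H) = 0.186, so P(¬H) = 0.814. With E the 'alert' result, P(E|H) = 0.913 and P(E|¬H) = 0.177.
P(E) = 0.913·0.186 + 0.177·0.814 = 0.16982 + 0.14408 = 0.31390.
By Bayes' theorem, P(H|E) = 0.16982 / 0.31390 = 0.5410. Hence P(¬H|E) = 1 − 0.5410 = 0.4590.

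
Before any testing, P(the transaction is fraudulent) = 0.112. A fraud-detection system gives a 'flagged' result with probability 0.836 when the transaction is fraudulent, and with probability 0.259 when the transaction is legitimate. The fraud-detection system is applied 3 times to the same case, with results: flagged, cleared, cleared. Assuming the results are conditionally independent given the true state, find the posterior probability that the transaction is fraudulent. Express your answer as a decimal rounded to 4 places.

Let H be the event that the transaction is fraudulent; start with P(H) = 0.112. P('flagged'|H) = 0.836, P('flagged'|¬H) = 0.259.
Update on result 1 ('flagged'): P(H) ← 0.836·0.1120 / (0.836·0.1120 + 0.259·0.8880) = 0.093632/0.32362 = 0.2893.
Update on result 2 ('cleared'): P(H) ← 0.164·0.2893 / (0.164·0.2893 + 0.741·0.7107) = 0.047449/0.57406 = 0.0827.
Update on result 3 ('cleared'): P(H) ← 0.164·0.0827 / (0.164·0.0827 + 0.741·0.9173) = 0.013555/0.69331 = 0.0196.

Posterior P(H) ≈ 0.0196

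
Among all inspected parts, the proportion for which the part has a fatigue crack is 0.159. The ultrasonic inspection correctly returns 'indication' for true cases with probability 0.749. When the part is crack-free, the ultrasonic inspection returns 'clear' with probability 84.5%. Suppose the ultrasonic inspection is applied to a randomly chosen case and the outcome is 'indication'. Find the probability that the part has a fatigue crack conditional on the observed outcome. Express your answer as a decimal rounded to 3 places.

Write H for 'the part has a fatigue crack'. Prior odds H:¬H = 0.159/0.841 = 0.18906. For the 'indication' outcome, the likelihood ratio is 0.749/0.155 = 4.8323.
Posterior odds = 0.18906 × 4.8323 = 0.91359, so P(H|E) = 0.91359/(1+0.91359) = 0.477.

P(H | E) ≈ 0.477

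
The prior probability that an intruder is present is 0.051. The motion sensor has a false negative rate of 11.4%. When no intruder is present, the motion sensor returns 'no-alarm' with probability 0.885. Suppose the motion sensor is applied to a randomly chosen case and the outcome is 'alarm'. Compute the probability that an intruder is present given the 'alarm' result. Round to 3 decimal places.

P(H | E) ≈ 0.293

Write H for 'an intruder is present'. Prior odds H:¬H = 0.051/0.949 = 0.053741. For the 'alarm' outcome, the likelihood ratio is 0.886/0.115 = 7.7043.
Posterior odds = 0.053741 × 7.7043 = 0.41404, so P(H|E) = 0.41404/(1+0.41404) = 0.293.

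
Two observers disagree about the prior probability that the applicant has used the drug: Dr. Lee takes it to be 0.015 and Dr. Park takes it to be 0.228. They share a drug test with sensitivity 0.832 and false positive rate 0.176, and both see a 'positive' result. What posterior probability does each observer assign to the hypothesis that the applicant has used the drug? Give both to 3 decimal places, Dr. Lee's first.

Dr. Lee: 0.067; Dr. Park: 0.583

The likelihood ratio for a 'positive' result is 0.832/0.176 = 4.7273.
Dr. Lee: prior odds 0.015/0.985 = 0.015228; posterior odds 0.071989; posterior probability 0.067.
Dr. Park: prior odds 0.228/0.772 = 0.29534; posterior odds 1.3961; posterior probability 0.583.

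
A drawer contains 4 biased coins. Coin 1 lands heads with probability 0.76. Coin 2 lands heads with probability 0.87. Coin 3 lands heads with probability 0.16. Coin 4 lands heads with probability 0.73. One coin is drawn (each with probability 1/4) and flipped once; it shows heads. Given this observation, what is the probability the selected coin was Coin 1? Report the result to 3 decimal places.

Posterior probability ≈ 0.302

Tabulate prior·likelihood by source: [1] prior 0.25, lik 0.76, product 0.1900; [2] prior 0.25, lik 0.87, product 0.2175; [3] prior 0.25, lik 0.16, product 0.04000; [4] prior 0.25, lik 0.73, product 0.1825.
Normalizing constant = 0.63000; the posterior for Coin 1 is its product over the sum, 0.1900/0.63000 = 0.302.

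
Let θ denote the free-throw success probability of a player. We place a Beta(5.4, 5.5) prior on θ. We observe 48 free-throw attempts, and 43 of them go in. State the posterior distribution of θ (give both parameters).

Posterior: Beta(48.4, 10.5)

Observing 43 successes and 5 failures updates Beta(5.4, 5.5) by adding the success and failure counts to the two shape parameters: α = 5.4+43 = 48.4, β = 5.5+5 = 10.5.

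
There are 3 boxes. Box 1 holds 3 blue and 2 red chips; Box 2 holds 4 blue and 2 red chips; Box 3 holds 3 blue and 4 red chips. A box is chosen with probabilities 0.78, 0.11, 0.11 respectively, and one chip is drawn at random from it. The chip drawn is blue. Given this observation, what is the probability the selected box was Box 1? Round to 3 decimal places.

Tabulate prior·likelihood by source: [1] prior 0.78, lik 0.6, product 0.4680; [2] prior 0.11, lik 0.6667, product 0.07333; [3] prior 0.11, lik 0.4286, product 0.04714.
Normalizing constant = 0.58848; the posterior for Box 1 is its product over the sum, 0.4680/0.58848 = 0.795.

Posterior probability ≈ 0.795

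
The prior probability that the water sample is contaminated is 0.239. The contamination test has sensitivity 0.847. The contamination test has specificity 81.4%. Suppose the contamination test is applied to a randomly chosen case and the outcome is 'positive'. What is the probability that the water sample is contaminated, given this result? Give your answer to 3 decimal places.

P(H | E) ≈ 0.589

Write H for 'the water sample is contaminated'. Prior odds H:¬H = 0.239/0.761 = 0.31406. For the 'positive' outcome, the likelihood ratio is 0.847/0.186 = 4.5538.
Posterior odds = 0.31406 × 4.5538 = 1.4302, so P(H|E) = 1.4302/(1+1.4302) = 0.589.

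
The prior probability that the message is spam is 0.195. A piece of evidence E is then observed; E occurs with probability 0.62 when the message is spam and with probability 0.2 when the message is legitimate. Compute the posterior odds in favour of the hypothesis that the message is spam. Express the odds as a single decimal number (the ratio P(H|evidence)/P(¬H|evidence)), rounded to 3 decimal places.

Prior odds = 0.195/(1−0.195) = 0.24224.
Likelihood ratio for E = 0.62/0.2 = 3.1000.
Posterior odds = prior odds × LR = 0.75093.

Posterior odds ≈ 0.751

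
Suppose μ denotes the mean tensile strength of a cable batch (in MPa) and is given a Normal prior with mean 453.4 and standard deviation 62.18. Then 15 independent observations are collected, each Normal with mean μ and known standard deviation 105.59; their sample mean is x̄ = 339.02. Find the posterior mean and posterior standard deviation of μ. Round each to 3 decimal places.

Posterior mean ≈ 357.463; posterior SD ≈ 24.969

With known σ, the Normal prior is conjugate. Weight on the data is w = (n/σ²)/(n/σ² + 1/τ₀²) = 0.00134538/(0.00134538+0.00025864) = 0.83875.
Posterior mean = w·x̄ + (1−w)·μ₀ = 0.83875·339.02 + 0.16125·453.4 = 357.463. Posterior variance = 1/(0.00134538+0.00025864) = 623.432, so SD = 24.969.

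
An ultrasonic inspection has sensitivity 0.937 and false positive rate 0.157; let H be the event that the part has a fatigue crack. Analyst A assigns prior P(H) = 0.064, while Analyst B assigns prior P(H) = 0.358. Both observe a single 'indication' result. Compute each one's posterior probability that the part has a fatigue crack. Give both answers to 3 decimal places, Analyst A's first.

Analyst A: 0.290; Analyst B: 0.769

P('+'|H) = 0.937, P('+'|¬H) = 0.157.
Analyst A: numerator 0.937·0.064 = 0.059968; evidence = 0.059968+0.157·0.936 = 0.20692; posterior = 0.290.
Analyst B: numerator 0.937·0.358 = 0.33545; evidence = 0.33545+0.157·0.642 = 0.43624; posterior = 0.769.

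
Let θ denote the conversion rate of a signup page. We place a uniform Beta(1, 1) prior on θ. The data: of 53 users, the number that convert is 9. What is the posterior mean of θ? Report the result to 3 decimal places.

The binomial likelihood is conjugate to the Beta prior: with 9 successes and 44 failures, the posterior is Beta(1+9, 1+44) = Beta(10, 45).
E[θ | data] = 10/(10+45) = 0.182.

Posterior mean ≈ 0.182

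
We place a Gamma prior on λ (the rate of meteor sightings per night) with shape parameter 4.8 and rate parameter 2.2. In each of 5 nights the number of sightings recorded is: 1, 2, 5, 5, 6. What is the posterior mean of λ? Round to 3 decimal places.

The Poisson likelihood adds the total count to the shape and the number of exposure periods to the rate. Here ∑xᵢ = 19 and n = 5, so shape 4.8→23.8 and rate 2.2→7.2.
Posterior mean = shape/rate = 23.8/7.2 = 3.306.

Posterior mean ≈ 3.306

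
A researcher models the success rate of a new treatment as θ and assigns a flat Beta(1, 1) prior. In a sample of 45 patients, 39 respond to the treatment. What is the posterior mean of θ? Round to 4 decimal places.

Posterior mean ≈ 0.8511

Observing 39 successes and 6 failures updates Beta(1, 1) by adding the success and failure counts to the two shape parameters: α = 1+39 = 40, β = 1+6 = 7.
Posterior mean = α/(α+β) = 40/47 = 0.8511.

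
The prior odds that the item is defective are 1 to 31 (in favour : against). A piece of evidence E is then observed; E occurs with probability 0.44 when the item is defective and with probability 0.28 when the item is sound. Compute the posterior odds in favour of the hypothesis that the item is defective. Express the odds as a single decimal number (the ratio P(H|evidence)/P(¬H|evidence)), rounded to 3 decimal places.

Prior odds = 1/31 = 0.032258.
Likelihood ratio for E = 0.44/0.28 = 1.5714.
Posterior odds = prior odds × LR = 0.050691.

Posterior odds ≈ 0.051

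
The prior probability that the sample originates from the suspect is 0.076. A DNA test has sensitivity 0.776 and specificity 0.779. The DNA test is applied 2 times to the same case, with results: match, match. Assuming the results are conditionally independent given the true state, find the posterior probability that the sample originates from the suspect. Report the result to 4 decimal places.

With H the event that the sample originates from the suspect, the joint likelihood of the observed sequence is P(data|H) = 0.776·0.776 = 0.60218 and P(data|¬H) = 0.221·0.221 = 0.048841.
Bayes: P(H|data) = 0.076·0.60218 / (0.076·0.60218 + 0.924·0.048841) = 0.045765/0.090894 = 0.5035.

Posterior P(H) ≈ 0.5035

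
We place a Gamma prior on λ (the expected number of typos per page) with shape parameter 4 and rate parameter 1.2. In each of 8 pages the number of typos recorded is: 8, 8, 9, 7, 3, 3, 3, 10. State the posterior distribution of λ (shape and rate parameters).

The Poisson likelihood adds the total count to the shape and the number of exposure periods to the rate. Here ∑xᵢ = 51 and n = 8, so shape 4→55 and rate 1.2→9.2.

Posterior: Gamma(shape=55, rate=9.2)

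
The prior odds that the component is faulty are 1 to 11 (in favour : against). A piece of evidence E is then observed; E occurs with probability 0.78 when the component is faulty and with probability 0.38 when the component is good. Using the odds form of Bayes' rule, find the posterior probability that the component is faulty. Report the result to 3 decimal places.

Posterior probability ≈ 0.157

Prior odds = 1/11 = 0.090909. In log-odds, ln(0.090909) = -2.3979.
Add log likelihood ratio: ln(2.0526) = 0.71912.
Posterior log-odds = -1.6788, so posterior odds = exp(-1.6788) = 0.18660. Converting, P(H|E) = 0.18660/1.1866 = 0.157.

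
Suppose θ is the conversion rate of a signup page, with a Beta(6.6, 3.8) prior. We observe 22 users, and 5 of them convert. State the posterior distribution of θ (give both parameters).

Posterior: Beta(11.6, 20.8)

The binomial likelihood is conjugate to the Beta prior: with 5 successes and 17 failures, the posterior is Beta(6.6+5, 3.8+17) = Beta(11.6, 20.8).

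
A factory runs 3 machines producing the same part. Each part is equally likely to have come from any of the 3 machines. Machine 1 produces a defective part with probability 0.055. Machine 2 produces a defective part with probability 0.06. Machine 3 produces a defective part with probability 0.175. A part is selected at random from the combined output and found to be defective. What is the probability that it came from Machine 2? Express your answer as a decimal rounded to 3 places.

Posterior probability ≈ 0.207

Tabulate prior·likelihood by source: [1] prior 0.333333, lik 0.055, product 0.01833; [2] prior 0.333333, lik 0.06, product 0.02000; [3] prior 0.333333, lik 0.175, product 0.05833.
Normalizing constant = 0.096667; the posterior for Machine 2 is its product over the sum, 0.02000/0.096667 = 0.207.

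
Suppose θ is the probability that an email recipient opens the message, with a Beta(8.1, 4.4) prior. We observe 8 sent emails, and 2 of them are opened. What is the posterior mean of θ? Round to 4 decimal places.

Observing 2 successes and 6 failures updates Beta(8.1, 4.4) by adding the success and failure counts to the two shape parameters: α = 8.1+2 = 10.1, β = 4.4+6 = 10.4.
Posterior mean = α/(α+β) = 10.1/20.5 = 0.4927.

Posterior mean ≈ 0.4927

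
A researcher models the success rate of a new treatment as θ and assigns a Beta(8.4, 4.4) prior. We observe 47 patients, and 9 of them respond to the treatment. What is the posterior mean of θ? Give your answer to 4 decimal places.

The binomial likelihood is conjugate to the Beta prior: with 9 successes and 38 failures, the posterior is Beta(8.4+9, 4.4+38) = Beta(17.4, 42.4).
Posterior mean = α/(α+β) = 17.4/59.8 = 0.2910.

Posterior mean ≈ 0.2910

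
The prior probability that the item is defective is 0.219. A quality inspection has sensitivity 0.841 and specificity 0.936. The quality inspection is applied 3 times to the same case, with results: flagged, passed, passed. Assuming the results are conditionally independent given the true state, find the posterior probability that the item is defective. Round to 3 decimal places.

With H the event that the item is defective, the joint likelihood of the observed sequence is P(data|H) = 0.841·0.159·0.159 = 0.021261 and P(data|¬H) = 0.064·0.936·0.936 = 0.056070.
Bayes: P(H|data) = 0.219·0.021261 / (0.219·0.021261 + 0.781·0.056070) = 0.0046562/0.048447 = 0.0961.

Posterior P(H) ≈ 0.096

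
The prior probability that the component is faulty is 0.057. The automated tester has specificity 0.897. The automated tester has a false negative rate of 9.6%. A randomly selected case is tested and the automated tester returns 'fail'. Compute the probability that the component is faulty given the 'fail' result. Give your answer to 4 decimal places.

Let H be the event that the component is faulty. P(H) = 0.057, so P(¬H) = 0.943. With E the 'fail' result, P(E|H) = 0.904 and P(E|¬H) = 0.103.
P(E) = 0.904·0.057 + 0.103·0.943 = 0.051528 + 0.097129 = 0.14866.
By Bayes' theorem, P(H|E) = 0.051528 / 0.14866 = 0.3466.

P(H | E) ≈ 0.3466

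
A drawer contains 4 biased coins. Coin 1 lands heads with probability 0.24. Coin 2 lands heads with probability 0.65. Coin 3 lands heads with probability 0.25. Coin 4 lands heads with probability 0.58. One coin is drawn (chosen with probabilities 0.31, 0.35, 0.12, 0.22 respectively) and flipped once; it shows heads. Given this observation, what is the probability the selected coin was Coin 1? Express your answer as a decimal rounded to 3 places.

Posterior probability ≈ 0.162

P(heads|C1) = 0.24; P(heads|C2) = 0.65; P(heads|C3) = 0.25; P(heads|C4) = 0.58.
Prior × likelihood for each source: 0.31·0.24=0.07440, 0.35·0.65=0.2275, 0.12·0.25=0.03000, 0.22·0.58=0.1276. Summing gives P(heads) = 0.45950.
P(Coin 1 | heads) = 0.07440 / 0.45950 = 0.162.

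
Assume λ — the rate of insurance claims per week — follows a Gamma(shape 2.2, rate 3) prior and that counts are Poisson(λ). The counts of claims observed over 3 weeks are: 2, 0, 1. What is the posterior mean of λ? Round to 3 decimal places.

Posterior mean ≈ 0.867

Total count ∑xᵢ = 3 over n = 3 weeks.
Gamma is conjugate to the Poisson likelihood: posterior is Gamma(shape = 2.2+3 = 5.2, rate = 3+3 = 6).
E[λ | data] = 5.2/6 = 0.867.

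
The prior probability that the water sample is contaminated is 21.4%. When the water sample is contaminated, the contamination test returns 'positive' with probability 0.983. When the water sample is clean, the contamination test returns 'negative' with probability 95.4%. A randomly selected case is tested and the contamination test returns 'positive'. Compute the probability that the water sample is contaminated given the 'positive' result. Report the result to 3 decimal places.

Let H be the event that the water sample is contaminated. P(H) = 0.214, so P(¬H) = 0.786. With E the 'positive' result, P(E|H) = 0.983 and P(E|¬H) = 0.046.
P(E) = 0.983·0.214 + 0.046·0.786 = 0.21036 + 0.036156 = 0.24652.
By Bayes' theorem, P(H|E) = 0.21036 / 0.24652 = 0.853.

P(H | E) ≈ 0.853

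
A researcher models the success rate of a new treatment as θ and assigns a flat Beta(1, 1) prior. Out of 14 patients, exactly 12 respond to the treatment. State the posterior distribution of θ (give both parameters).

Observing 12 successes and 2 failures updates Beta(1, 1) by adding the success and failure counts to the two shape parameters: α = 1+12 = 13, β = 1+2 = 3.

Posterior: Beta(13, 3)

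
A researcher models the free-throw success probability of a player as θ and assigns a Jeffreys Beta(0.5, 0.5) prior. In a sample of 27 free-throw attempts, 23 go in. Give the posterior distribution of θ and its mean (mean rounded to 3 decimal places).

Observing 23 successes and 4 failures updates Beta(0.5, 0.5) by adding the success and failure counts to the two shape parameters: α = 0.5+23 = 23.5, β = 0.5+4 = 4.5.
E[θ | data] = 23.5/(23.5+4.5) = 0.839.

Posterior: Beta(23.5, 4.5); mean ≈ 0.839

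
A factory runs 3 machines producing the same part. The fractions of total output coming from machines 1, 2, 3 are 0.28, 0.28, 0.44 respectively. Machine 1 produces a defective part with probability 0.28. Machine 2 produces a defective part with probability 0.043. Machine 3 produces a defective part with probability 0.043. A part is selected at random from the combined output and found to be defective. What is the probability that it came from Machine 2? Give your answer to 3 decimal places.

P(defective|M1) = 0.28; P(defective|M2) = 0.043; P(defective|M3) = 0.043.
Prior × likelihood for each source: 0.28·0.28=0.07840, 0.28·0.043=0.01204, 0.44·0.043=0.01892. Summing gives P(defective) = 0.10936.
P(Machine 2 | defective) = 0.01204 / 0.10936 = 0.110.

Posterior probability ≈ 0.110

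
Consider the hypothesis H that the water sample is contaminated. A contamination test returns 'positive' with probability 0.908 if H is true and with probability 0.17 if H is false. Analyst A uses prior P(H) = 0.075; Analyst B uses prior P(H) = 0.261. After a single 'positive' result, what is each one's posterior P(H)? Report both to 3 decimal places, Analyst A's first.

P('+'|H) = 0.908, P('+'|¬H) = 0.17.
Analyst A: numerator 0.908·0.075 = 0.068100; evidence = 0.068100+0.17·0.925 = 0.22535; posterior = 0.302.
Analyst B: numerator 0.908·0.261 = 0.23699; evidence = 0.23699+0.17·0.739 = 0.36262; posterior = 0.654.

Analyst A: 0.302; Analyst B: 0.654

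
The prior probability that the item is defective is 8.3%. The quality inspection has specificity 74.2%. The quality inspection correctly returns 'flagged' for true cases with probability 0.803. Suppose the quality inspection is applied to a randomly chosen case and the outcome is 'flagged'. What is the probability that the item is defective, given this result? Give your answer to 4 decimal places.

P(H | E) ≈ 0.2198

Write H for 'the item is defective'. Prior odds H:¬H = 0.083/0.917 = 0.090513. For the 'flagged' outcome, the likelihood ratio is 0.803/0.258 = 3.1124.
Posterior odds = 0.090513 × 3.1124 = 0.28171, so P(H|E) = 0.28171/(1+0.28171) = 0.2198.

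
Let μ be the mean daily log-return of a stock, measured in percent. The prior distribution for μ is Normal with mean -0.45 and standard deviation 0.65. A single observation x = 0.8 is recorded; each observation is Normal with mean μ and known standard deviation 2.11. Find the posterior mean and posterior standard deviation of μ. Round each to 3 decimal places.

Posterior mean ≈ -0.342; posterior SD ≈ 0.621

With known σ, the Normal prior is conjugate. Weight on the data is w = (n/σ²)/(n/σ² + 1/τ₀²) = 0.224613/(0.224613+2.36686) = 0.086674.
Posterior mean = w·x̄ + (1−w)·μ₀ = 0.086674·0.8 + 0.91333·-0.45 = -0.342. Posterior variance = 1/(0.224613+2.36686) = 0.385880, so SD = 0.621.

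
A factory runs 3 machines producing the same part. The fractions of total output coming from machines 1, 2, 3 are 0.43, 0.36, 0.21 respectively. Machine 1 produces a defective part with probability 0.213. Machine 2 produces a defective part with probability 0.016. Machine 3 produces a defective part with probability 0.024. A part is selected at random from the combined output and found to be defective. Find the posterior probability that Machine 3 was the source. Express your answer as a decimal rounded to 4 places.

Posterior probability ≈ 0.0492

P(defective|M1) = 0.213; P(defective|M2) = 0.016; P(defective|M3) = 0.024.
Prior × likelihood for each source: 0.43·0.213=0.09159, 0.36·0.016=0.005760, 0.21·0.024=0.005040. Summing gives P(defective) = 0.10239.
P(Machine 3 | defective) = 0.005040 / 0.10239 = 0.0492.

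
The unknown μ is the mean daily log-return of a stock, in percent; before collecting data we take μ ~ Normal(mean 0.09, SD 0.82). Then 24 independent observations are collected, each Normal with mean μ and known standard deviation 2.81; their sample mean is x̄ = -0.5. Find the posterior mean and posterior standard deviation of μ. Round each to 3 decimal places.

Posterior mean ≈ -0.306; posterior SD ≈ 0.470

Prior precision 1/τ₀² = 1/0.82² = 1.48721; data precision n/σ² = 24/2.81² = 3.03948.
Posterior precision = 1.48721 + 3.03948 = 4.52669, giving posterior SD = 1/√4.52669 = 0.470.
Posterior mean = (1.48721·0.09 + 3.03948·-0.5) / 4.52669 = -0.306.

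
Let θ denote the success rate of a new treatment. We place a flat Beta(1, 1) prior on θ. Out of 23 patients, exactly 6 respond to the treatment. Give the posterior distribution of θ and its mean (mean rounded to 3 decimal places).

The binomial likelihood is conjugate to the Beta prior: with 6 successes and 17 failures, the posterior is Beta(1+6, 1+17) = Beta(7, 18).
Posterior mean = α/(α+β) = 7/25 = 0.280.

Posterior: Beta(7, 18); mean ≈ 0.280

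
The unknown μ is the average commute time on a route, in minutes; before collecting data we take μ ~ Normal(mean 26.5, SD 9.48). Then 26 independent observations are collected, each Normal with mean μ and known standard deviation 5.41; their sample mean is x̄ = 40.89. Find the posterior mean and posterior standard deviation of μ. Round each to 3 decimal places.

Posterior mean ≈ 40.712; posterior SD ≈ 1.054

With known σ, the Normal prior is conjugate. Weight on the data is w = (n/σ²)/(n/σ² + 1/τ₀²) = 0.888339/(0.888339+0.0111271) = 0.98763.
Posterior mean = w·x̄ + (1−w)·μ₀ = 0.98763·40.89 + 0.012371·26.5 = 40.712. Posterior variance = 1/(0.888339+0.0111271) = 1.11177, so SD = 1.054.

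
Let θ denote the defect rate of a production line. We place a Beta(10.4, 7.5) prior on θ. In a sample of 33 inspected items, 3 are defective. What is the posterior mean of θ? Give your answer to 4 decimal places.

Posterior mean ≈ 0.2633

The binomial likelihood is conjugate to the Beta prior: with 3 successes and 30 failures, the posterior is Beta(10.4+3, 7.5+30) = Beta(13.4, 37.5).
Posterior mean = α/(α+β) = 13.4/50.9 = 0.2633.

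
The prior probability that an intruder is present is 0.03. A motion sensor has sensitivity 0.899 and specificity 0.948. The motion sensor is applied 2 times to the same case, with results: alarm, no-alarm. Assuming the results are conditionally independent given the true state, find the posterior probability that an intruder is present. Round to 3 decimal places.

With H the event that an intruder is present, the joint likelihood of the observed sequence is P(data|H) = 0.899·0.101 = 0.090799 and P(data|¬H) = 0.052·0.948 = 0.049296.
Bayes: P(H|data) = 0.03·0.090799 / (0.03·0.090799 + 0.97·0.049296) = 0.0027240/0.050541 = 0.0539.

Posterior P(H) ≈ 0.054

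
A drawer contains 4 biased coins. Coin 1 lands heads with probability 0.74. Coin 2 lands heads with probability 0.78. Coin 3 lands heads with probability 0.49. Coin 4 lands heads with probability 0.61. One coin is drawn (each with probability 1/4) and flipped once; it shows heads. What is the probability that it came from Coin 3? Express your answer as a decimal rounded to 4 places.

P(heads|C1) = 0.74; P(heads|C2) = 0.78; P(heads|C3) = 0.49; P(heads|C4) = 0.61.
Prior × likelihood for each source: 0.25·0.74=0.1850, 0.25·0.78=0.1950, 0.25·0.49=0.1225, 0.25·0.61=0.1525. Summing gives P(heads) = 0.65500.
P(Coin 3 | heads) = 0.1225 / 0.65500 = 0.1870.

Posterior probability ≈ 0.1870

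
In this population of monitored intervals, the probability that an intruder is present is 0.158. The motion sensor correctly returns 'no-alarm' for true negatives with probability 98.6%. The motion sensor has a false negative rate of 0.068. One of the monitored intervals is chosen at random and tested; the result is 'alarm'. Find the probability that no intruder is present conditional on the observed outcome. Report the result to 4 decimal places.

Let H be the event that an intruder is present. P(H) = 0.158, so P(¬H) = 0.842. With E the 'alarm' result, P(E|H) = 0.932 and P(E|¬H) = 0.014.
P(E) = 0.932·0.158 + 0.014·0.842 = 0.14726 + 0.011788 = 0.15904.
By Bayes' theorem, P(H|E) = 0.14726 / 0.15904 = 0.9259. Hence P(¬H|E) = 1 − 0.9259 = 0.0741.

P(¬H | E) ≈ 0.0741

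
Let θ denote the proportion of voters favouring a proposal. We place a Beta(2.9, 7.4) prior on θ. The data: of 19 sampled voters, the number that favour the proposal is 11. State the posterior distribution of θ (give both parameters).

Observing 11 successes and 8 failures updates Beta(2.9, 7.4) by adding the success and failure counts to the two shape parameters: α = 2.9+11 = 13.9, β = 7.4+8 = 15.4.

Posterior: Beta(13.9, 15.4)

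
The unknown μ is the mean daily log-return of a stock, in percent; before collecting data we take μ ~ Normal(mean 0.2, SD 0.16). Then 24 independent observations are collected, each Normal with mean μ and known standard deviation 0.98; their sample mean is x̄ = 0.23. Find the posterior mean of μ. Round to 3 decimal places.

Posterior mean ≈ 0.212

Prior precision 1/τ₀² = 1/0.16² = 39.0625; data precision n/σ² = 24/0.98² = 24.9896.
Posterior precision = 39.0625 + 24.9896 = 64.0521.
Posterior mean = (39.0625·0.2 + 24.9896·0.23) / 64.0521 = 0.212.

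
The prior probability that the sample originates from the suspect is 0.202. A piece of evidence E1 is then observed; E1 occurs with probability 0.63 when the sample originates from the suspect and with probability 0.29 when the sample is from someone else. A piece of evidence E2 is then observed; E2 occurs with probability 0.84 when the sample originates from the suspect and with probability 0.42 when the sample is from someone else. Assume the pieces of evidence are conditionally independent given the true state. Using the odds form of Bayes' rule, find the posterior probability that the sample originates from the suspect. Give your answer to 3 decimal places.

Prior odds = 0.202/(1−0.202) = 0.25313. In log-odds, ln(0.25313) = -1.3738.
Add log likelihood ratios: ln(2.1724) + ln(2.0000) = 1.4690.
Posterior log-odds = 0.095145, so posterior odds = exp(0.095145) = 1.0998. Converting, P(H|E) = 1.0998/2.0998 = 0.524.

Posterior probability ≈ 0.524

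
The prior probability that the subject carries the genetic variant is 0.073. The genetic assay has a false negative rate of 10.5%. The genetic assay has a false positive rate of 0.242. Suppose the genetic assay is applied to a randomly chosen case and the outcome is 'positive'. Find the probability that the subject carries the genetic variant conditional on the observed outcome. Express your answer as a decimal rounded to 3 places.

Write H for 'the subject carries the genetic variant'. Prior odds H:¬H = 0.073/0.927 = 0.078749. For the 'positive' outcome, the likelihood ratio is 0.895/0.242 = 3.6983.
Posterior odds = 0.078749 × 3.6983 = 0.29124, so P(H|E) = 0.29124/(1+0.29124) = 0.226.

P(H | E) ≈ 0.226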